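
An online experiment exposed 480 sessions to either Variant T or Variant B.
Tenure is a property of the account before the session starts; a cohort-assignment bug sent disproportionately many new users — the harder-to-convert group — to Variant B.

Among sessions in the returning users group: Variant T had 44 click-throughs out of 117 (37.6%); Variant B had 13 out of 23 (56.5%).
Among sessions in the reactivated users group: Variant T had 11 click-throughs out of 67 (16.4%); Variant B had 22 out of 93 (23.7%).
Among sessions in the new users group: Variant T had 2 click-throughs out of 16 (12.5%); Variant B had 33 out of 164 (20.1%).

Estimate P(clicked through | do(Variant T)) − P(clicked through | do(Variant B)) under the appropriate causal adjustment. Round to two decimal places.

The imbalance in user tenure arose from how sessions were allocated, not from anything the variant did; and user tenure independently affects the outcome. The pooled gap is confounded — condition on user tenure.
Adjusting over the population distribution of user tenure: 0.292·(0.376−0.565) + 0.333·(0.164−0.237) + 0.375·(0.125−0.201) = -0.108.

-0.11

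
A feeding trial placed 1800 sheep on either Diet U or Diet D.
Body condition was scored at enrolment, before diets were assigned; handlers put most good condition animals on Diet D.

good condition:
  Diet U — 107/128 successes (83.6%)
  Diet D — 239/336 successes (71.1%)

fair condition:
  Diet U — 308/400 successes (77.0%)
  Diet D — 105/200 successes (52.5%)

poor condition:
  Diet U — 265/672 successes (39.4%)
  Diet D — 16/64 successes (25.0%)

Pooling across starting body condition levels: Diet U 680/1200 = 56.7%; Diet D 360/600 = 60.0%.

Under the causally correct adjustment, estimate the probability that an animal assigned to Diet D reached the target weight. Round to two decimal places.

Nothing the diet does changes starting body condition; the imbalance is an allocation artefact. With starting body condition also predicting the outcome, the pooled figure is confounded, and the within-stratum comparison is the causal one.
Standardising Diet D to the population starting body condition mix: 0.258·239/336 + 0.333·105/200 + 0.409·16/64 = 0.461.

0.46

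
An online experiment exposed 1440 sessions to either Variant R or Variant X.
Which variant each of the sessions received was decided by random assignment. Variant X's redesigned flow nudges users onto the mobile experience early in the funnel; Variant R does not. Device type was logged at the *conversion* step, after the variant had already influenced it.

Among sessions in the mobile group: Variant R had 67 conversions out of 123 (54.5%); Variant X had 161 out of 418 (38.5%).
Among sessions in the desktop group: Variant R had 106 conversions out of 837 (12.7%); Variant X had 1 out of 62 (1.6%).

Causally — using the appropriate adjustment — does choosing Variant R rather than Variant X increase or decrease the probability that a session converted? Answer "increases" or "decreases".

decreases

The distribution of device type is itself part of what the variant does — it is an intermediate outcome. Holding it fixed would remove that part of the effect; the total effect is the pooled difference.
Pooled: Variant R 18.0% vs Variant X 33.8%; Variant X is higher overall.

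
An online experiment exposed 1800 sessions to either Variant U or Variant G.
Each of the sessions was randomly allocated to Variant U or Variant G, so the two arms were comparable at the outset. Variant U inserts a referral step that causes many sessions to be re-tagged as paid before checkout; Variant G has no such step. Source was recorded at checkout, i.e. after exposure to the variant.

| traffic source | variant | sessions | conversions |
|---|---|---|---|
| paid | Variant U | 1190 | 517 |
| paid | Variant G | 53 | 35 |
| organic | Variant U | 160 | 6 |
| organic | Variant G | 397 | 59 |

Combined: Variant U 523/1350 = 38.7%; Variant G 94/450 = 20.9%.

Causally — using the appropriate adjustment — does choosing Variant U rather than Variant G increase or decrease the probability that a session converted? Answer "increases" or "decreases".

increases

The traffic source-specific comparison favours Variant G throughout, but the pooled figures favour Variant U. The question is whether to condition on traffic source.
Traffic source lies on the pathway variant → traffic source → outcome, so adjusting for it blocks the indirect effect. For the total causal effect of variant, use the unadjusted pooled rates.
Pooled: Variant U 38.7% vs Variant G 20.9%; Variant U is higher overall.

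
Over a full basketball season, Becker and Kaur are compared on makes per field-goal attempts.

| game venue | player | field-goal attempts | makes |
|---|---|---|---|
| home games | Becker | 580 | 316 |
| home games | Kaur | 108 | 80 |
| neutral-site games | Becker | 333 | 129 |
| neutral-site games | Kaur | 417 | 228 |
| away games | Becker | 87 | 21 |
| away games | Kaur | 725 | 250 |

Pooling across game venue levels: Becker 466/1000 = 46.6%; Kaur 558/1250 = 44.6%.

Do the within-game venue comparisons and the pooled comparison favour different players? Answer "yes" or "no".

Within each game venue level (home games 54.5% vs 74.1%; neutral-site games 38.7% vs 54.7%; away games 24.1% vs 34.5%), Kaur has the higher rate every time. Pooled: 46.6% vs 44.6% — Becker has the higher rate overall. The two comparisons disagree.

yes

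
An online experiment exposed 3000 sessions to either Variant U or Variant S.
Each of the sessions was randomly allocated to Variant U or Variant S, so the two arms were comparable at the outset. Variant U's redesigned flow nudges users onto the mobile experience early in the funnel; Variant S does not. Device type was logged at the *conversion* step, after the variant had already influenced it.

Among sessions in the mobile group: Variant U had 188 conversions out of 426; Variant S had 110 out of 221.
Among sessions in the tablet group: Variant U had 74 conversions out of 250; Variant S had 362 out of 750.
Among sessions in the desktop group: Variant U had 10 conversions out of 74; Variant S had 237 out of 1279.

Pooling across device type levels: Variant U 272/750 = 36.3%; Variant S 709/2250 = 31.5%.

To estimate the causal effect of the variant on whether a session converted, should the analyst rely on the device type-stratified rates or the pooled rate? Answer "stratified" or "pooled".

pooled

Device type is recorded after the variant and is itself shifted by it — it sits on the causal path from variant to outcome. Conditioning on a mediator would strip out part of the effect we want; the pooled comparison gives the total causal effect.
Pooled: Variant U 36.3% vs Variant S 31.5%; Variant U is higher overall.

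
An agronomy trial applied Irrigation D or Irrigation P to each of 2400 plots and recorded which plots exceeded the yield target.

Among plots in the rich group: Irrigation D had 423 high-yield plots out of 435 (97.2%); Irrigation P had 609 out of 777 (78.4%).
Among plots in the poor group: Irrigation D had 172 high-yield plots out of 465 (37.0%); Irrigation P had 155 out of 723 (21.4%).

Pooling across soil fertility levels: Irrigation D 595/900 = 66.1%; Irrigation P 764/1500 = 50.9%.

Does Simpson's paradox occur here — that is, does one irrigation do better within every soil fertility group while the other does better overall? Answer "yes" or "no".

Within each soil fertility level (rich 97.2% vs 78.4%; poor 37.0% vs 21.4%), Irrigation D has the higher rate every time. Pooled: 66.1% vs 50.9% — Irrigation D has the higher rate overall. They agree.

no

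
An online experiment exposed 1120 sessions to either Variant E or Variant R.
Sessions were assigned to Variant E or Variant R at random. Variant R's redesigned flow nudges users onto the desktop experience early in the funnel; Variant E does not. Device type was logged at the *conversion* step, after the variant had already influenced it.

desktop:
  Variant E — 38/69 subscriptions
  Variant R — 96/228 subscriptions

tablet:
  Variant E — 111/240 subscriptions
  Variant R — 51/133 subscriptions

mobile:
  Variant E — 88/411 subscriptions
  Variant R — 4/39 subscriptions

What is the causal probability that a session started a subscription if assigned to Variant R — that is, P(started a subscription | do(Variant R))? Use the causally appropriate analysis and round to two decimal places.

0.38

Device type lies on the pathway variant → device type → outcome, so adjusting for it blocks the indirect effect. For the total causal effect of variant, use the unadjusted pooled rates.
So P(outcome | do(Variant R)) is just the pooled rate for Variant R: 151/400 = 0.378.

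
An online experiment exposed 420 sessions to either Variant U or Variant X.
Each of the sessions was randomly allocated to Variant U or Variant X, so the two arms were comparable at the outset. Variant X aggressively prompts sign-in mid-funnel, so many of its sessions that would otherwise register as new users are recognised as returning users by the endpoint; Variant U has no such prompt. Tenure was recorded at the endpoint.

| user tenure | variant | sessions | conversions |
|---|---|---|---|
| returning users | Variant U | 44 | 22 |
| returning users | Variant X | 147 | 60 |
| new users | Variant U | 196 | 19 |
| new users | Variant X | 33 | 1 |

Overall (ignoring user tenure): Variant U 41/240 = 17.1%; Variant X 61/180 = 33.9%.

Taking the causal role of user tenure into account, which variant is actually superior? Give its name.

Variant X

The user tenure-specific comparison favours Variant U throughout, but the pooled figures favour Variant X. The question is whether to condition on user tenure.
The distribution of user tenure is itself part of what the variant does — it is an intermediate outcome. Holding it fixed would remove that part of the effect; the total effect is the pooled difference.
Pooled: Variant U 17.1% vs Variant X 33.9%; Variant X is higher overall.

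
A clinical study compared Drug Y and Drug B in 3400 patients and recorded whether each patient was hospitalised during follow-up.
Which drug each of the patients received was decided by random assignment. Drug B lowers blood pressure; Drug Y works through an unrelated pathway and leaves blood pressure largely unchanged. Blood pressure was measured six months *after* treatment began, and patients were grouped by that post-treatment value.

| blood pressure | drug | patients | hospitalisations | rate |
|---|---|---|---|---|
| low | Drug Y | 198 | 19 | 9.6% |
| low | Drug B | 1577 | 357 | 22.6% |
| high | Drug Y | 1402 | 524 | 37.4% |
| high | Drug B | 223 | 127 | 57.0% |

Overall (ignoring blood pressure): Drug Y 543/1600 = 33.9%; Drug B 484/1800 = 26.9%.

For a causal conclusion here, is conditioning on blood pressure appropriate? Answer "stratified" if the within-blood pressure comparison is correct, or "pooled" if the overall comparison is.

Blood pressure lies on the pathway drug → blood pressure → outcome, so adjusting for it blocks the indirect effect. For the total causal effect of drug, use the unadjusted pooled rates.
Pooled: Drug Y 33.9% vs Drug B 26.9%; Drug B is lower overall.

pooled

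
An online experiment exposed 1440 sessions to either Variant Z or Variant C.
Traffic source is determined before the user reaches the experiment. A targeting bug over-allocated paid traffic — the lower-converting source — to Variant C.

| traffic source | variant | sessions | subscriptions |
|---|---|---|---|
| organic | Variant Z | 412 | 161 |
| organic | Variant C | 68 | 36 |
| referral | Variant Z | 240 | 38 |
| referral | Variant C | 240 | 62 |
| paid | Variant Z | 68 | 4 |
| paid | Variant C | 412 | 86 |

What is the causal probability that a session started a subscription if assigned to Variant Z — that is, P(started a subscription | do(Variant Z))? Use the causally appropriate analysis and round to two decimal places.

0.20

Traffic source satisfies the back-door criterion: it is not a descendant of the variant, and it blocks the spurious path from variant to outcome. Adjusting for it (i.e., using the within-traffic source rates) gives the causal effect.
Standardising Variant Z to the population traffic source mix: 0.333·161/412 + 0.333·38/240 + 0.333·4/68 = 0.203.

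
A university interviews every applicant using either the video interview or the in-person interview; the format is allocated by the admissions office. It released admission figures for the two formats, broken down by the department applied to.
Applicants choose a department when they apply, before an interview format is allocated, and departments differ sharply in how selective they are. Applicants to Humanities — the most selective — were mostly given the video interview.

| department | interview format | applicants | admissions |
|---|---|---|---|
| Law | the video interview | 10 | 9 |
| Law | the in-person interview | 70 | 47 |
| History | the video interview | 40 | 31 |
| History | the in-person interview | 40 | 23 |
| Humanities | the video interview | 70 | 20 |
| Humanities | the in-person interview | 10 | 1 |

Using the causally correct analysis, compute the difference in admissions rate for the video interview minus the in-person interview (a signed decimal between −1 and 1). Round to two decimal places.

+0.20

The stratified and pooled comparisons disagree (the video interview wins within each department; the in-person interview wins overall), so the answer turns on the causal role of department.
Here department is a common cause — it drives both which interview format a case falls under and the outcome. The crude comparison mixes populations; the stratum-specific rates are the causally relevant ones.
Adjusting over the population distribution of department: 0.333·(0.900−0.671) + 0.333·(0.775−0.575) + 0.333·(0.286−0.100) = +0.205.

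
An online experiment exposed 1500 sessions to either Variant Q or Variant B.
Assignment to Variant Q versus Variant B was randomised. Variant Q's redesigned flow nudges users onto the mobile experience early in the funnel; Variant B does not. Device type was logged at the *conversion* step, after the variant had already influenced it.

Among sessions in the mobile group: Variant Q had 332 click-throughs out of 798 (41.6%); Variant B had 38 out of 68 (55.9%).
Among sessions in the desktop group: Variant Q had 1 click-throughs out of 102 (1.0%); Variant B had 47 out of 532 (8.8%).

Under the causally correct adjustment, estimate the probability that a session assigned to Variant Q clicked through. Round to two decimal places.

0.37

Device type lies on the pathway variant → device type → outcome, so adjusting for it blocks the indirect effect. For the total causal effect of variant, use the unadjusted pooled rates.
So P(outcome | do(Variant Q)) is just the pooled rate for Variant Q: 333/900 = 0.370.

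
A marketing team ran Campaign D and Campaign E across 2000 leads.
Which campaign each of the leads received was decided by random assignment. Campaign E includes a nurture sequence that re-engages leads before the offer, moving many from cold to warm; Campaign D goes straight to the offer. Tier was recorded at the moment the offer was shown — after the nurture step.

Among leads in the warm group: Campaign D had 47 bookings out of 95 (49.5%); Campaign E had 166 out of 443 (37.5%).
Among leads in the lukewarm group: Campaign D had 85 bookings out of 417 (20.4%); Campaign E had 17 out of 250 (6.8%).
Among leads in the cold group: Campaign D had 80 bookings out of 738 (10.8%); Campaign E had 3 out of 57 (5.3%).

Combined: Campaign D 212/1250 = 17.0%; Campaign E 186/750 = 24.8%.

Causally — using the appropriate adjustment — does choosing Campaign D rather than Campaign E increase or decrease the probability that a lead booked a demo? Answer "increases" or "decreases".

Engagement tier is recorded after the campaign and is itself shifted by it — it sits on the causal path from campaign to outcome. Conditioning on a mediator would strip out part of the effect we want; the pooled comparison gives the total causal effect.
Pooled: Campaign D 17.0% vs Campaign E 24.8%; Campaign E is higher overall.

decreases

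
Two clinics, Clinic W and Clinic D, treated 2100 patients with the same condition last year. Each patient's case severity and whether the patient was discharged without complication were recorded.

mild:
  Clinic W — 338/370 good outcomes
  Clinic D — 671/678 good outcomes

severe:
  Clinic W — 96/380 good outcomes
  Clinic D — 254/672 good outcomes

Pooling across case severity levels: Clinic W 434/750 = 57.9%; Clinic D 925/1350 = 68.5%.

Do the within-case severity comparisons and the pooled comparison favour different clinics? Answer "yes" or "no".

no

Within each case severity level (mild 91.4% vs 99.0%; severe 25.3% vs 37.8%), Clinic D has the higher rate every time. Pooled: 57.9% vs 68.5% — Clinic D has the higher rate overall. They agree.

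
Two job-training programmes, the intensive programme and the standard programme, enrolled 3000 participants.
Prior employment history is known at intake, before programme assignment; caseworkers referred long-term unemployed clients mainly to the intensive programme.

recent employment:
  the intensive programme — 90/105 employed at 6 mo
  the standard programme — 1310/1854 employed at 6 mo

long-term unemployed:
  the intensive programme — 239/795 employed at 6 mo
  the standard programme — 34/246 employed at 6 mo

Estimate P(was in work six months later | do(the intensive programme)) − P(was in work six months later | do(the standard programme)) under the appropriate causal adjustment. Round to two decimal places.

Within every prior employment history level the intensive programme has the higher rate, yet pooled the standard programme does — Simpson's reversal.
Here prior employment history is a common cause — it drives both which programme a case falls under and the outcome. The crude comparison mixes populations; the stratum-specific rates are the causally relevant ones.
Adjusting over the population distribution of prior employment history: 0.653·(0.857−0.707) + 0.347·(0.301−0.138) = +0.155.

+0.15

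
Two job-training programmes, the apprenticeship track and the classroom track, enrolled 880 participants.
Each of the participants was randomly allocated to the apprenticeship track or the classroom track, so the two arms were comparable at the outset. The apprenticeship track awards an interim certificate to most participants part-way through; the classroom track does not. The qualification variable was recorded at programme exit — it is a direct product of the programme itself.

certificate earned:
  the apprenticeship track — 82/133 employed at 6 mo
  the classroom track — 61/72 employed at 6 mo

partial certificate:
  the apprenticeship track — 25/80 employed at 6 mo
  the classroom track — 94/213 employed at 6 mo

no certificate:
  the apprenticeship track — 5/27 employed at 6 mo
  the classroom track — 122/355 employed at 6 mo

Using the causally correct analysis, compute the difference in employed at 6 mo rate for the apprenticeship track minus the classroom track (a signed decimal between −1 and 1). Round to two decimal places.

Qualification attained during the programme is recorded after the programme and is itself shifted by it — it sits on the causal path from programme to outcome. Conditioning on a mediator would strip out part of the effect we want; the pooled comparison gives the total causal effect.
The causal difference is the pooled difference: 0.467 − 0.433 = +0.034.

+0.03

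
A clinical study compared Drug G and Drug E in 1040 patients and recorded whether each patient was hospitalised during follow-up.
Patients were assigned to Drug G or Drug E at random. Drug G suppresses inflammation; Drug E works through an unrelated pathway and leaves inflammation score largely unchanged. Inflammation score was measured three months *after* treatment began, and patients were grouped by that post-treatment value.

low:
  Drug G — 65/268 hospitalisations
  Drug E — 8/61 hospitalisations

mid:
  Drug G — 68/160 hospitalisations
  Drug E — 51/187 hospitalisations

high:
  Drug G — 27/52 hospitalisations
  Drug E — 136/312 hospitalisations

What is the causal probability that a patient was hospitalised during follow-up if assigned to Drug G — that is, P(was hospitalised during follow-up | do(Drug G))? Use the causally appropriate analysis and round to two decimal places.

Inflammation score is downstream of the drug. One should not condition on a consequence of treatment, so the overall rates are the right comparison.
So P(outcome | do(Drug G)) is just the pooled rate for Drug G: 160/480 = 0.333.

0.33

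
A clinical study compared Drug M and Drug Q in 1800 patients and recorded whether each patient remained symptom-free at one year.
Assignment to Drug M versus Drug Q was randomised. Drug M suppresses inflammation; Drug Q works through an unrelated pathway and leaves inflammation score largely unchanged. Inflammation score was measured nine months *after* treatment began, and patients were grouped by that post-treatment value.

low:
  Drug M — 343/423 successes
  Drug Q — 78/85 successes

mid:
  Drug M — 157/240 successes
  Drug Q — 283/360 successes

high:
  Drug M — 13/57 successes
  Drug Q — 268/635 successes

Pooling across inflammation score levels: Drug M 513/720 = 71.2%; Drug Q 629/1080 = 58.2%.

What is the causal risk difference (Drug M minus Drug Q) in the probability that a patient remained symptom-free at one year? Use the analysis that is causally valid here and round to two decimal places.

+0.13

Inflammation score lies on the pathway drug → inflammation score → outcome, so adjusting for it blocks the indirect effect. For the total causal effect of drug, use the unadjusted pooled rates.
The causal difference is the pooled difference: 0.713 − 0.582 = +0.130.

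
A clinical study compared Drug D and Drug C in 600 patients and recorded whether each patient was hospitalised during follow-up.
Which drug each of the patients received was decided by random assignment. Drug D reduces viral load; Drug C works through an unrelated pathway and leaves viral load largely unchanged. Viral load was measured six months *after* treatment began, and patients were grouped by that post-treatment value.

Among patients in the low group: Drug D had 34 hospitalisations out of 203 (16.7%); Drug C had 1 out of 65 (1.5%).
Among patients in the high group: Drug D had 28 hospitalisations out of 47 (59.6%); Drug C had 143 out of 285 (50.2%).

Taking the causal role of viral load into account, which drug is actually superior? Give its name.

Drug D

The distribution of viral load is itself part of what the drug does — it is an intermediate outcome. Holding it fixed would remove that part of the effect; the total effect is the pooled difference.
Pooled: Drug D 24.8% vs Drug C 41.1%; Drug D is lower overall.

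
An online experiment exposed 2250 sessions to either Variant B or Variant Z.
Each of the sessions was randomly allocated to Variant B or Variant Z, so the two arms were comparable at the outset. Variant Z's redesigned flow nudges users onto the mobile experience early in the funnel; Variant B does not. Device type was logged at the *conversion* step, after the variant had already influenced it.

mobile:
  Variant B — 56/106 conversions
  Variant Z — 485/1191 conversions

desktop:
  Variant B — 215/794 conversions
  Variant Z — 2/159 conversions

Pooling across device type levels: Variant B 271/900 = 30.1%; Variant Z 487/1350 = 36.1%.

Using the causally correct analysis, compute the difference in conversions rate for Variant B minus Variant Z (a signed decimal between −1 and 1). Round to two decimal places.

-0.06

The stratified and pooled comparisons disagree (Variant B wins within each device type; Variant Z wins overall), so the answer turns on the causal role of device type.
Stratifying would compare variants among sessions the variants themselves sorted into device type groups — a form of selection on an intermediate. The unconditioned pooled rates give the total causal effect.
The causal difference is the pooled difference: 0.301 − 0.361 = -0.060.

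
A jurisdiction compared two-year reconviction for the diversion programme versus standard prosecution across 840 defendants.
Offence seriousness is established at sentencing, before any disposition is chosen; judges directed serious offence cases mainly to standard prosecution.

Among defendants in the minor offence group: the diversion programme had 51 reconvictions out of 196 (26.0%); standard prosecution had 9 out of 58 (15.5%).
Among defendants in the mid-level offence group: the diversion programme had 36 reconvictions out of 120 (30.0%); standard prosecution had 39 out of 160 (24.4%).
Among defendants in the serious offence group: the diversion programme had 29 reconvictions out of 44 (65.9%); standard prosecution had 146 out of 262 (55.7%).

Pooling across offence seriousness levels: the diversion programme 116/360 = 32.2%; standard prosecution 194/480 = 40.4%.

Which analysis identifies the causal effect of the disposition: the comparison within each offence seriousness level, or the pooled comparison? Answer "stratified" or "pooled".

Offence seriousness satisfies the back-door criterion: it is not a descendant of the disposition, and it blocks the spurious path from disposition to outcome. Adjusting for it (i.e., using the within-offence seriousness rates) gives the causal effect.
Within each level — minor offence: 26.0% vs 15.5%; mid-level offence: 30.0% vs 24.4%; serious offence: 65.9% vs 55.7% — standard prosecution is lower every time.

stratified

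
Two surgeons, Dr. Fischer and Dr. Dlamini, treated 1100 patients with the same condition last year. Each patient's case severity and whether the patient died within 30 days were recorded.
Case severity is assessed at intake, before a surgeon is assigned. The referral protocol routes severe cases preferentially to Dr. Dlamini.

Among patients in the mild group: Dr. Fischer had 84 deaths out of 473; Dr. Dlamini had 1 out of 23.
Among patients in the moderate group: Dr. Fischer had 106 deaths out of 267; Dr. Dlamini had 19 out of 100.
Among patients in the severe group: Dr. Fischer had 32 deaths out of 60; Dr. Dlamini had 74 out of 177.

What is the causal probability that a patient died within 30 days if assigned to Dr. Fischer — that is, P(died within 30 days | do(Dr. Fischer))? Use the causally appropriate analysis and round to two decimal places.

The imbalance in case severity arose from how patients were allocated, not from anything the surgeon did; and case severity independently affects the outcome. The pooled gap is confounded — condition on case severity.
Standardising Dr. Fischer to the population case severity mix: 0.451·84/473 + 0.334·106/267 + 0.215·32/60 = 0.327.

0.33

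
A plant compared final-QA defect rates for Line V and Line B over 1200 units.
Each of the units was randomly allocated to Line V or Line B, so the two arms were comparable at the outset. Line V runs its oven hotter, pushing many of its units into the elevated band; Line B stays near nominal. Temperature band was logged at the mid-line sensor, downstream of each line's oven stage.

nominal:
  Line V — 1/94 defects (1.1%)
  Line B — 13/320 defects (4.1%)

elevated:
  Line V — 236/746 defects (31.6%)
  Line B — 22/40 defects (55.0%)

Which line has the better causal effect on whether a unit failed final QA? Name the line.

Line B

Line V is lower inside every in-process temperature band stratum but Line B is lower in aggregate. Whether to stratify depends on how in-process temperature band relates to the line.
In-process temperature band lies on the pathway line → in-process temperature band → outcome, so adjusting for it blocks the indirect effect. For the total causal effect of line, use the unadjusted pooled rates.
Pooled: Line V 28.2% vs Line B 9.7%; Line B is lower overall.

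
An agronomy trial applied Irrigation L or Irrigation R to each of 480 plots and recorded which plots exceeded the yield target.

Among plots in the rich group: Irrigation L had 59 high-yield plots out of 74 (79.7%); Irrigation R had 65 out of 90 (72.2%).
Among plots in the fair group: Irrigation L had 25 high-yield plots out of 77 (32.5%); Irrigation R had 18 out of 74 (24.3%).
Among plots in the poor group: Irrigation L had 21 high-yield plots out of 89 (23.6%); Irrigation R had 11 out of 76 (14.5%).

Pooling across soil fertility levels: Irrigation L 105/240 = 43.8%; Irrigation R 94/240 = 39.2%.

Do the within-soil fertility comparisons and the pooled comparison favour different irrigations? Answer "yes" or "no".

Within each soil fertility level (rich 79.7% vs 72.2%; fair 32.5% vs 24.3%; poor 23.6% vs 14.5%), Irrigation L has the higher rate every time. Pooled: 43.8% vs 39.2% — Irrigation L has the higher rate overall. They agree.

no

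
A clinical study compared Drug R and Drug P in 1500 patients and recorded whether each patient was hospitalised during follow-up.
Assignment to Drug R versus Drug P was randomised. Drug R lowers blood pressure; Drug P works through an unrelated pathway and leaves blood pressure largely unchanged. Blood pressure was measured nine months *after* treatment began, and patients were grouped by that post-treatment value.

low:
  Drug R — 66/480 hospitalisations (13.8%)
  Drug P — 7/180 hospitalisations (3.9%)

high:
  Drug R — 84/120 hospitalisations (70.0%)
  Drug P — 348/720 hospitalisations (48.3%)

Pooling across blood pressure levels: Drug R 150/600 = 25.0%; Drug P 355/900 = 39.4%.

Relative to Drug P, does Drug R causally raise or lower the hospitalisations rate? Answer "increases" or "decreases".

decreases

The stratified and pooled comparisons disagree (Drug P wins within each blood pressure; Drug R wins overall), so the answer turns on the causal role of blood pressure.
Stratifying would compare drugs among patients the drugs themselves sorted into blood pressure groups — a form of selection on an intermediate. The unconditioned pooled rates give the total causal effect.
Pooled: Drug R 25.0% vs Drug P 39.4%; Drug R is lower overall.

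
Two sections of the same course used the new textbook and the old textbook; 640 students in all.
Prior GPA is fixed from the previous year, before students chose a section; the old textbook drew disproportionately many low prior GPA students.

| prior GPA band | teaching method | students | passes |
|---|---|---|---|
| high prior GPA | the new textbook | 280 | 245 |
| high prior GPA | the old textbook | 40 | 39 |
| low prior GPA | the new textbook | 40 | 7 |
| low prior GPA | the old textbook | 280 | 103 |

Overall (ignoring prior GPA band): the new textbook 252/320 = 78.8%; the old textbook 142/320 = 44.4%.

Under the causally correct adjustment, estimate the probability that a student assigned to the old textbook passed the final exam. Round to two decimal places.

Here prior GPA band is a common cause — it drives both which teaching method a case falls under and the outcome. The crude comparison mixes populations; the stratum-specific rates are the causally relevant ones.
Standardising the old textbook to the population prior GPA band mix: 0.500·39/40 + 0.500·103/280 = 0.671.

0.67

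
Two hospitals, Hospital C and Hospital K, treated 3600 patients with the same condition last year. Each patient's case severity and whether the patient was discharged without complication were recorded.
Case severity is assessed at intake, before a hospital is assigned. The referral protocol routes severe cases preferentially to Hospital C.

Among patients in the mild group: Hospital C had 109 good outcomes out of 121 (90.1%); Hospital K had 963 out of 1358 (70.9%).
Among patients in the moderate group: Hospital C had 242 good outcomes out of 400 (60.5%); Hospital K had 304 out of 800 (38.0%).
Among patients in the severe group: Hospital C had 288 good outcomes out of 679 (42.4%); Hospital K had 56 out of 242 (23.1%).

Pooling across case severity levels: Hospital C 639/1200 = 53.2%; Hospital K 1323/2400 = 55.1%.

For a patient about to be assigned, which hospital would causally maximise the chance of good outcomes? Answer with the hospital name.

Hospital C

Since case severity is a pre-existing factor (not a product of the hospital) and it affects the outcome on its own, it is a confounder. The stratified rates, not the pooled rate, identify the causal effect.
Within each level — mild: 90.1% vs 70.9%; moderate: 60.5% vs 38.0%; severe: 42.4% vs 23.1% — Hospital C is higher every time.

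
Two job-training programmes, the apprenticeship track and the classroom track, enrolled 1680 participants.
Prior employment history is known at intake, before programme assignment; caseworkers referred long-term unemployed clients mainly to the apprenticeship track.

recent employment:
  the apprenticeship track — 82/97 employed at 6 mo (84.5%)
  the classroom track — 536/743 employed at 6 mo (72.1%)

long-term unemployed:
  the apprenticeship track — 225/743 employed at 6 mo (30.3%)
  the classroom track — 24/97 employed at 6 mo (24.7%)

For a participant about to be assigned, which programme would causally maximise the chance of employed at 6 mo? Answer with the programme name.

the apprenticeship track

Within every prior employment history level the apprenticeship track has the higher rate, yet pooled the classroom track does — Simpson's reversal.
Prior employment history is set before the programme has any effect — it is not caused by the programme — and it independently drives the outcome. That makes it a confounder, so the causal comparison is within prior employment history levels.
Within each level — recent employment: 84.5% vs 72.1%; long-term unemployed: 30.3% vs 24.7% — the apprenticeship track is higher every time.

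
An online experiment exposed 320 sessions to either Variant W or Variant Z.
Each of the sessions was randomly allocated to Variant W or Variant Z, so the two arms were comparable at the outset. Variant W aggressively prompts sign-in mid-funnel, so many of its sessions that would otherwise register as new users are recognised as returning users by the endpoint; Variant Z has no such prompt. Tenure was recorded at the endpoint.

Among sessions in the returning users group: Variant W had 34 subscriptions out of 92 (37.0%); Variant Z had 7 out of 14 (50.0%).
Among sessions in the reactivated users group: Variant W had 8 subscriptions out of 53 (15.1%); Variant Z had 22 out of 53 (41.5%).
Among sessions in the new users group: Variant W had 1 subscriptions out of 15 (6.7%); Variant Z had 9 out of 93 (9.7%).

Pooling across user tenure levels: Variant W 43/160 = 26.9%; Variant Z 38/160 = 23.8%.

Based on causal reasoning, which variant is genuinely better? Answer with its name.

Variant W

The stratified and pooled comparisons disagree (Variant Z wins within each user tenure; Variant W wins overall), so the answer turns on the causal role of user tenure.
User tenure here is a post-treatment variable shaped by the variant; conditioning on it would introduce bias rather than remove it. The overall comparison is the causal one.
Pooled: Variant W 26.9% vs Variant Z 23.8%; Variant W is higher overall.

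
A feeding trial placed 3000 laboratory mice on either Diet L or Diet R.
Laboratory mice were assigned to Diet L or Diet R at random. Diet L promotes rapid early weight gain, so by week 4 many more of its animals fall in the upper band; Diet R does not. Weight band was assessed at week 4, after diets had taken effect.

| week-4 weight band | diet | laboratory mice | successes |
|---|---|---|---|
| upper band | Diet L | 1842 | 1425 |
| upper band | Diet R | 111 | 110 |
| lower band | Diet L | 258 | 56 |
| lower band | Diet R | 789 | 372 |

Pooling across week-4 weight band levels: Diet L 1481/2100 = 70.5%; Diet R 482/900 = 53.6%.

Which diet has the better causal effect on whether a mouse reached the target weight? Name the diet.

Diet L

The week-4 weight band-specific comparison favours Diet R throughout, but the pooled figures favour Diet L. The question is whether to condition on week-4 weight band.
Week-4 weight band is downstream of the diet. One should not condition on a consequence of treatment, so the overall rates are the right comparison.
Pooled: Diet L 70.5% vs Diet R 53.6%; Diet L is higher overall.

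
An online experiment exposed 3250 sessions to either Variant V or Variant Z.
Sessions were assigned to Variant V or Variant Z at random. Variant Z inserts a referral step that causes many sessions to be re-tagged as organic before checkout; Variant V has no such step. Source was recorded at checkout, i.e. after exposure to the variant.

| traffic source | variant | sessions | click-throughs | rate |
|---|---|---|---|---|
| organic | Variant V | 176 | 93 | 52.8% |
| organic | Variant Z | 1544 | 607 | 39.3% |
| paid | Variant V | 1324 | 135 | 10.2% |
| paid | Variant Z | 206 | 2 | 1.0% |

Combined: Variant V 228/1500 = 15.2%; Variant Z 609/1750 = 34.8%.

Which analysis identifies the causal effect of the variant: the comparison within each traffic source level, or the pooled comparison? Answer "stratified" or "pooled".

pooled

The stratified and pooled comparisons disagree (Variant V wins within each traffic source; Variant Z wins overall), so the answer turns on the causal role of traffic source.
Because the variant influences traffic source, traffic source is a post-treatment mediator, not a confounder. Stratifying on it would bias the estimate; the causal effect is the crude pooled difference.
Pooled: Variant V 15.2% vs Variant Z 34.8%; Variant Z is higher overall.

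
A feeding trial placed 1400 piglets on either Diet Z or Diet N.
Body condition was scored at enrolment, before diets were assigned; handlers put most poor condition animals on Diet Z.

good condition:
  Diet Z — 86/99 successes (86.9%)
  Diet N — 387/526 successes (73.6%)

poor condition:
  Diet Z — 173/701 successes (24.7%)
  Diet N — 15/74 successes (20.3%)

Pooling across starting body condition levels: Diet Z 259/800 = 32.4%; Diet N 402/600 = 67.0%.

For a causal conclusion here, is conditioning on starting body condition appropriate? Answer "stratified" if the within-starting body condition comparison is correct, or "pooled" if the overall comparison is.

The starting body condition-specific comparison favours Diet Z throughout, but the pooled figures favour Diet N. The question is whether to condition on starting body condition.
Starting body condition is set before the diet has any effect — it is not caused by the diet — and it independently drives the outcome. That makes it a confounder, so the causal comparison is within starting body condition levels.
Within each level — good condition: 86.9% vs 73.6%; poor condition: 24.7% vs 20.3% — Diet Z is higher every time.

stratified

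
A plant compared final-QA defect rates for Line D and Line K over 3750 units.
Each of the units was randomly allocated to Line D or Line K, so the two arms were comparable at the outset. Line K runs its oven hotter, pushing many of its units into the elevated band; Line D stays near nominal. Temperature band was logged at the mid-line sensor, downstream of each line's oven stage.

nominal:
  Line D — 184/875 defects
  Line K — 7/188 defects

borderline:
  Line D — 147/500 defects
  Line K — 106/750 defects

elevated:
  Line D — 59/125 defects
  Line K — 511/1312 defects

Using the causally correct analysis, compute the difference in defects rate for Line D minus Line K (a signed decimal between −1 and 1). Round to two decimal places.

The in-process temperature band-specific comparison favours Line K throughout, but the pooled figures favour Line D. The question is whether to condition on in-process temperature band.
Because the line influences in-process temperature band, in-process temperature band is a post-treatment mediator, not a confounder. Stratifying on it would bias the estimate; the causal effect is the crude pooled difference.
The causal difference is the pooled difference: 0.260 − 0.277 = -0.017.

-0.02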